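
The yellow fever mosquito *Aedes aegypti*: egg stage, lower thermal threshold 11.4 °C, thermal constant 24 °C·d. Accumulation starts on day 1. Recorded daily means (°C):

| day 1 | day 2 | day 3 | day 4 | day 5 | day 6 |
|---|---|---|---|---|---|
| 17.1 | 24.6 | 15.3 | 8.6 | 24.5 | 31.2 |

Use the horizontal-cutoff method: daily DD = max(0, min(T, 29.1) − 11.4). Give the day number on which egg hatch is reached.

day 5

Daily DD above 11.4 °C (capped at 17.7): 5.7, 13.2, 3.9, 0.0, 13.1, 17.7.
Cumulative: 5.7, 18.9, 22.8, 22.8, 35.9, 53.6.
The total first reaches 24 DD on day 5.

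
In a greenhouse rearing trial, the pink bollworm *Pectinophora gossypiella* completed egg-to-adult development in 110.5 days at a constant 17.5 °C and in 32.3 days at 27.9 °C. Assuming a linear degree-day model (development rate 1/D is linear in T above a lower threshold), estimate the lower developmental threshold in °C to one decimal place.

13.2 °C

Equal thermal constants: D₁(T₁ − T_b) = D₂(T₂ − T_b).
110.5·(17.5 − T_b) = 32.3·(27.9 − T_b)
T_b = (110.5·17.5 − 32.3·27.9) / (110.5 − 32.3) = 1032.58 / 78.2 = 13.204 °C ≈ 13.2 °C.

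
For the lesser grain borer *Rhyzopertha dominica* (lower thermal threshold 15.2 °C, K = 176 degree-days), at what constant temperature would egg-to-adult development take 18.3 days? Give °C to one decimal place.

24.8 °C

Required daily accumulation = 176 / 18.3 = 9.617 DD/day.
T = T_base + 9.617 = 15.2 + 9.617 = 24.817 ≈ 24.8 °C.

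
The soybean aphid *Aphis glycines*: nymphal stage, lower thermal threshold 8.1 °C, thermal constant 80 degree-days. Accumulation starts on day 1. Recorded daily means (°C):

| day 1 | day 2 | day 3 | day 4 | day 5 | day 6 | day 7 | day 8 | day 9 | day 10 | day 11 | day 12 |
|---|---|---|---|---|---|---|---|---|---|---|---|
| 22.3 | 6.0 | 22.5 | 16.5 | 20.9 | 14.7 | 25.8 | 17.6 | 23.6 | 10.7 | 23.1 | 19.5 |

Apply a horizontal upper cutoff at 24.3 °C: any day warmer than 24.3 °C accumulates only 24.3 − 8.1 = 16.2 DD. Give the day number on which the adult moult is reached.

day 8

Daily DD above 8.1 °C (capped at 16.2): 14.2, 0.0, 14.4, 8.4, 12.8, 6.6, 16.2, 9.5, 15.5, 2.6, 15.0, 11.4.
Cumulative: 14.2, 14.2, 28.6, 37.0, 49.8, 56.4, 72.6, 82.1, 97.6, 100.2, 115.2, 126.6.
The total first reaches 80 DD on day 8.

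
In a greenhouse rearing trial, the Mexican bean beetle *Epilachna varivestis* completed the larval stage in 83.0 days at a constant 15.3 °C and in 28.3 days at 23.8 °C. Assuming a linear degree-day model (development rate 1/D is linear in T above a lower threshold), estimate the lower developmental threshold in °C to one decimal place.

Equal thermal constants: D₁(T₁ − T_b) = D₂(T₂ − T_b).
83.0·(15.3 − T_b) = 28.3·(23.8 − T_b)
T_b = (83.0·15.3 − 28.3·23.8) / (83.0 − 28.3) = 596.36 / 54.7 = 10.902 °C ≈ 10.9 °C.

10.9 °C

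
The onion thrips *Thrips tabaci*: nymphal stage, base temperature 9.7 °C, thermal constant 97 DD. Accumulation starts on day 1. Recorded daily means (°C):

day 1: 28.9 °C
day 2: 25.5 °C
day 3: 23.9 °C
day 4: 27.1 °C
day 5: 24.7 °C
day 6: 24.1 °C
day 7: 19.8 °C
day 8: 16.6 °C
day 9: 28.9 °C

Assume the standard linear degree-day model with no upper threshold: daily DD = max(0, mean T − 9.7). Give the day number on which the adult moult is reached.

Daily DD above 9.7 °C: 19.2, 15.8, 14.2, 17.4, 15.0, 14.4, 10.1, 6.9, 19.2.
Cumulative: 19.2, 35.0, 49.2, 66.6, 81.6, 96.0, 106.1, 113.0, 132.2.
The total first reaches 97 DD on day 7.

day 7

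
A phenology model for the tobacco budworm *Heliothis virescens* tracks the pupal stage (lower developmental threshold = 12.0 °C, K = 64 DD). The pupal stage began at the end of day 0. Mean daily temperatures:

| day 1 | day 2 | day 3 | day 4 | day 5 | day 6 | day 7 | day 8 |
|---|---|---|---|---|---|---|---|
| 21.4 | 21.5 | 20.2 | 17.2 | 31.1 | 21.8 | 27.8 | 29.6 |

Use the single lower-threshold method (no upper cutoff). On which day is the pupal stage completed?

Daily DD above 12.0 °C: 9.4, 9.5, 8.2, 5.2, 19.1, 9.8, 15.8, 17.6.
Cumulative: 9.4, 18.9, 27.1, 32.3, 51.4, 61.2, 77.0, 94.6.
The total first reaches 64 DD on day 7.

day 7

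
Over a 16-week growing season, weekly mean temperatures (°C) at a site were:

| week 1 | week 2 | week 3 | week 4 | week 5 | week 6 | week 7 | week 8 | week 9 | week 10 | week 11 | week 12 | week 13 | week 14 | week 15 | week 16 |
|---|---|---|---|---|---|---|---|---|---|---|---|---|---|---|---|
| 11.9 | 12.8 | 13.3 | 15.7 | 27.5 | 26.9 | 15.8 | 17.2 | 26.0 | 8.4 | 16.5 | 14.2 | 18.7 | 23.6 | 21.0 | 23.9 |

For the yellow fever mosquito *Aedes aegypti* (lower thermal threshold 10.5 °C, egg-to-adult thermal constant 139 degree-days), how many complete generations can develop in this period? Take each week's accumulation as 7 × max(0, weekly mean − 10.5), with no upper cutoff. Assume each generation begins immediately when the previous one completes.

Weekly DD (7 × max(0, T̄ − 10.5)): 9.8, 16.1, 19.6, 36.4, 119.0, 114.8, 37.1, 46.9, 108.5, 0.0, 42.0, 25.9, 57.4, 91.7, 73.5, 93.8.
Season total = 892.5 DD.
Complete generations = ⌊892.5 / 139⌋ = 6.

6 generations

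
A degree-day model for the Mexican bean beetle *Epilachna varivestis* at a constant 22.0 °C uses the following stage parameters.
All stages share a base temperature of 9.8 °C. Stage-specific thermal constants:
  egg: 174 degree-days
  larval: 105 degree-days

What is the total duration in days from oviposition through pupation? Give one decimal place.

Daily accumulation at 22.0 °C = 22.0 − 9.8 = 12.2 DD/day.
Total K = 174 + 105 = 279 DD.
Total duration = 279 / 12.2 = 22.869 ≈ 22.9 days.

22.9 days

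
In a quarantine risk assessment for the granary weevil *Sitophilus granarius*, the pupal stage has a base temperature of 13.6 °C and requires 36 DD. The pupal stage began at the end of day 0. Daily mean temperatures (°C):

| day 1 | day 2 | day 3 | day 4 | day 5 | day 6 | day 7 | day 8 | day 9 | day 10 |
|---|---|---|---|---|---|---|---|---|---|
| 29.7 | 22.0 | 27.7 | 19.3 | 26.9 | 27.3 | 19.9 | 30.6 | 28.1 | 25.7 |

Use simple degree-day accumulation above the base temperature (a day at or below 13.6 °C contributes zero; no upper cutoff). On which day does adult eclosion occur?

day 3

Daily DD above 13.6 °C: 16.1, 8.4, 14.1, 5.7, 13.3, 13.7, 6.3, 17.0, 14.5, 12.1.
Cumulative: 16.1, 24.5, 38.6, 44.3, 57.6, 71.3, 77.6, 94.6, 109.1, 121.2.
The total first reaches 36 DD on day 3.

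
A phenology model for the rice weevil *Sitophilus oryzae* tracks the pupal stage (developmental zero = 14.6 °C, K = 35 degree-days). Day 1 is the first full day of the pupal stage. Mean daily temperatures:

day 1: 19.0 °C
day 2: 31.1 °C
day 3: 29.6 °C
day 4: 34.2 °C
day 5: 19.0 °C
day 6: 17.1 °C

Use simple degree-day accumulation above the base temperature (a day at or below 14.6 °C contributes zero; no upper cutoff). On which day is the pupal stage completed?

day 3

Daily DD above 14.6 °C: 4.4, 16.5, 15.0, 19.6, 4.4, 2.5.
Cumulative: 4.4, 20.9, 35.9, 55.5, 59.9, 62.4.
The total first reaches 35 DD on day 3.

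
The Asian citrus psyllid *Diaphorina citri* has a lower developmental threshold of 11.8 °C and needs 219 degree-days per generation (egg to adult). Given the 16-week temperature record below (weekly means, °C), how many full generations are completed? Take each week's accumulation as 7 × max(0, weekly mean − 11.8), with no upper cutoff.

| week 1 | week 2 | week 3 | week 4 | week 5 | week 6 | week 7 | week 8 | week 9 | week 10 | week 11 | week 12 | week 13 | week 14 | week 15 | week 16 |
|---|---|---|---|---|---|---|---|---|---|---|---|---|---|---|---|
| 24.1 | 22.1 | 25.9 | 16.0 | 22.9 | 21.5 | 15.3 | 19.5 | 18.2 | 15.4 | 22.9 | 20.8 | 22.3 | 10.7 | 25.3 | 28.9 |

4 generations

Weekly DD (7 × max(0, T̄ − 11.8)): 86.1, 72.1, 98.7, 29.4, 77.7, 67.9, 24.5, 53.9, 44.8, 25.2, 77.7, 63.0, 73.5, 0.0, 94.5, 119.7.
Season total = 1008.7 DD.
Complete generations = ⌊1008.7 / 219⌋ = 4.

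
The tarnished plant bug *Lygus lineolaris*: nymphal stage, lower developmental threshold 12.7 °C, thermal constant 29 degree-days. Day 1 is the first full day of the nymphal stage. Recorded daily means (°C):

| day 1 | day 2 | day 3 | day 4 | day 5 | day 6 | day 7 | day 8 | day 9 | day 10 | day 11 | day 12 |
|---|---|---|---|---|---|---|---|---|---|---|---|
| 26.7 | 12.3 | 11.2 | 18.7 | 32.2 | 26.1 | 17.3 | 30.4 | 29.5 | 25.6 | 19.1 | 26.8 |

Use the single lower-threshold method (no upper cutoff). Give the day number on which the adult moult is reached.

Daily DD above 12.7 °C: 14.0, 0.0, 0.0, 6.0, 19.5, 13.4, 4.6, 17.7, 16.8, 12.9, 6.4, 14.1.
Cumulative: 14.0, 14.0, 14.0, 20.0, 39.5, 52.9, 57.5, 75.2, 92.0, 104.9, 111.3, 125.4.
The total first reaches 29 DD on day 5.

day 5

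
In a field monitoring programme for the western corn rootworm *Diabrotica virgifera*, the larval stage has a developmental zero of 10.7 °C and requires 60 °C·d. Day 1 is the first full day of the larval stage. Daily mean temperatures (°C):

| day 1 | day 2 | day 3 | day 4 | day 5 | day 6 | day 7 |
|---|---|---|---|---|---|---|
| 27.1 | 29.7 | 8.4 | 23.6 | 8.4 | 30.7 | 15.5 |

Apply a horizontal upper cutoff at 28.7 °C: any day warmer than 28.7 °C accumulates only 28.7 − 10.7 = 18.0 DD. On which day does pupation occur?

day 6

Daily DD above 10.7 °C (capped at 18.0): 16.4, 18.0, 0.0, 12.9, 0.0, 18.0, 4.8.
Cumulative: 16.4, 34.4, 34.4, 47.3, 47.3, 65.3, 70.1.
The total first reaches 60 DD on day 6.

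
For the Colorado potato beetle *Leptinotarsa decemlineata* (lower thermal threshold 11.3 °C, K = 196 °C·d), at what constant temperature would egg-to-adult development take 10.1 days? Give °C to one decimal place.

Required daily accumulation = 196 / 10.1 = 19.406 DD/day.
T = T_base + 19.406 = 11.3 + 19.406 = 30.706 ≈ 30.7 °C.

30.7 °C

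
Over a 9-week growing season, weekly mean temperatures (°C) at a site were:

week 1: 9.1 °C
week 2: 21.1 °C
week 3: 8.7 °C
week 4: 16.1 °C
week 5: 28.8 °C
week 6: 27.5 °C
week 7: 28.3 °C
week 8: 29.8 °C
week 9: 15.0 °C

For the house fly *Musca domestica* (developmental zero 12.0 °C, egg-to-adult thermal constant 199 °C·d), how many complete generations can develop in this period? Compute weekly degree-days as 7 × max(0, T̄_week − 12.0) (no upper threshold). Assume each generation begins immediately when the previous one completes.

2 generations

Weekly DD (7 × max(0, T̄ − 12.0)): 0.0, 63.7, 0.0, 28.7, 117.6, 108.5, 114.1, 124.6, 21.0.
Season total = 578.2 DD.
Complete generations = ⌊578.2 / 199⌋ = 2.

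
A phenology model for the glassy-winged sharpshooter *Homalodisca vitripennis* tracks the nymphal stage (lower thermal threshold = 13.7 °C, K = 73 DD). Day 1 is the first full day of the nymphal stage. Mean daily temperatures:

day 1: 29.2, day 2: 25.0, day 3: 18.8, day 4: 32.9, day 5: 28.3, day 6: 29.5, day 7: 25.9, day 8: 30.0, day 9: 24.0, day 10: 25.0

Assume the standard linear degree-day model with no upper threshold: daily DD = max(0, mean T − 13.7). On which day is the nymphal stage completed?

Daily DD above 13.7 °C: 15.5, 11.3, 5.1, 19.2, 14.6, 15.8, 12.2, 16.3, 10.3, 11.3.
Cumulative: 15.5, 26.8, 31.9, 51.1, 65.7, 81.5, 93.7, 110.0, 120.3, 131.6.
The total first reaches 73 DD on day 6.

day 6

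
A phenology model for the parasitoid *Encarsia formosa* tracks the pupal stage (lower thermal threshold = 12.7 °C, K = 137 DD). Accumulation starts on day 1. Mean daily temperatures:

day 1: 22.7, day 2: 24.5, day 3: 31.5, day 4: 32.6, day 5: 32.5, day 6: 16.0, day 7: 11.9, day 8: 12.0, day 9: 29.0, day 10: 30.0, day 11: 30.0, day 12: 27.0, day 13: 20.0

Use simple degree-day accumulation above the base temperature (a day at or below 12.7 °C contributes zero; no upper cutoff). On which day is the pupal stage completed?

day 12

Daily DD above 12.7 °C: 10.0, 11.8, 18.8, 19.9, 19.8, 3.3, 0.0, 0.0, 16.3, 17.3, 17.3, 14.3, 7.3.
Cumulative: 10.0, 21.8, 40.6, 60.5, 80.3, 83.6, 83.6, 83.6, 99.9, 117.2, 134.5, 148.8, 156.1.
The total first reaches 137 DD on day 12.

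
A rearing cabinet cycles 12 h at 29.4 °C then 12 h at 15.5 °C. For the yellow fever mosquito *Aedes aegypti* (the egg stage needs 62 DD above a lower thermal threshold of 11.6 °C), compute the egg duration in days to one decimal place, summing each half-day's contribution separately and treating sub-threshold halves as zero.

Day half: max(0, 29.4 − 11.6) × 0.5 = 17.8 × 0.5 = 8.90 DD.
Night half: max(0, 15.5 − 11.6) × 0.5 = 3.9 × 0.5 = 1.95 DD.
Per 24 h: 10.85 DD/day.
Duration = 62 / 10.85 = 5.714 ≈ 5.7 days.

5.7 days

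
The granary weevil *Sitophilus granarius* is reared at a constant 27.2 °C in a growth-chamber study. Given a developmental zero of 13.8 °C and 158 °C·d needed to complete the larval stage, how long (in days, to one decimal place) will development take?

Daily accumulation = 27.2 − 13.8 = 13.4 DD/day.
Duration = 158 / 13.4 = 11.791 ≈ 11.8 days.

11.8 days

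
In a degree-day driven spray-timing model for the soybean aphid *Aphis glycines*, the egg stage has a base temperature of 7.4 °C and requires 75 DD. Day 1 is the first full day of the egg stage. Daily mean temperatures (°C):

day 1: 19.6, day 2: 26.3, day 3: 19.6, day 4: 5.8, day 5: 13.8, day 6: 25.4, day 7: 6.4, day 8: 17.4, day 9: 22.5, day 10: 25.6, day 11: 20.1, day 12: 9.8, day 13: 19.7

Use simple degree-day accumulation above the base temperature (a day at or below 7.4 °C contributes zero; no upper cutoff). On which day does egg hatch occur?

day 8

Daily DD above 7.4 °C: 12.2, 18.9, 12.2, 0.0, 6.4, 18.0, 0.0, 10.0, 15.1, 18.2, 12.7, 2.4, 12.3.
Cumulative: 12.2, 31.1, 43.3, 43.3, 49.7, 67.7, 67.7, 77.7, 92.8, 111.0, 123.7, 126.1, 138.4.
The total first reaches 75 DD on day 8.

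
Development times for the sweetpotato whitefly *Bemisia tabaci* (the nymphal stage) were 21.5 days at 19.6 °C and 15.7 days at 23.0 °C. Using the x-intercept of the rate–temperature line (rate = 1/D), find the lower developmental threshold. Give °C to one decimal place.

Linear rate model ⇒ the product D·(T − T_b) is constant across temperatures.
21.5·(19.6 − T_b) = 15.7·(23.0 − T_b)
T_b = (21.5·19.6 − 15.7·23.0) / (21.5 − 15.7) = 60.30 / 5.8 = 10.397 °C ≈ 10.4 °C.

10.4 °C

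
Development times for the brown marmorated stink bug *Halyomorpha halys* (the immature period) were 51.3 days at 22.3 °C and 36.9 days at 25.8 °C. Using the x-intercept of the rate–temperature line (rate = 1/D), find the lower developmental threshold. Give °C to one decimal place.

13.3 °C

Equal thermal constants: D₁(T₁ − T_b) = D₂(T₂ − T_b).
51.3·(22.3 − T_b) = 36.9·(25.8 − T_b)
T_b = (51.3·22.3 − 36.9·25.8) / (51.3 − 36.9) = 191.97 / 14.4 = 13.331 °C ≈ 13.3 °C.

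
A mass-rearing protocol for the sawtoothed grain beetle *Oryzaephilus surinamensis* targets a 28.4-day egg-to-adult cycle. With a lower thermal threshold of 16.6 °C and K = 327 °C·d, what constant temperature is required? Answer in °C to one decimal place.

28.1 °C

Required daily accumulation = 327 / 28.4 = 11.514 DD/day.
T = T_base + 11.514 = 16.6 + 11.514 = 28.114 ≈ 28.1 °C.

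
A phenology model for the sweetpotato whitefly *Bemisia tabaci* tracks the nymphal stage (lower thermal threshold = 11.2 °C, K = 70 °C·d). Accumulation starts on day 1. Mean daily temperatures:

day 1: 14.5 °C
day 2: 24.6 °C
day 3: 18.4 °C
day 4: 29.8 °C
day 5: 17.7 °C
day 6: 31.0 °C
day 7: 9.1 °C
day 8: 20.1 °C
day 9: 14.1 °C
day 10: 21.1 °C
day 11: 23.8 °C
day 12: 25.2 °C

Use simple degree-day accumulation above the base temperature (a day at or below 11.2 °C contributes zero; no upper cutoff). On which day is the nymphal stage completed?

day 8

Daily DD above 11.2 °C: 3.3, 13.4, 7.2, 18.6, 6.5, 19.8, 0.0, 8.9, 2.9, 9.9, 12.6, 14.0.
Cumulative: 3.3, 16.7, 23.9, 42.5, 49.0, 68.8, 68.8, 77.7, 80.6, 90.5, 103.1, 117.1.
The total first reaches 70 DD on day 8.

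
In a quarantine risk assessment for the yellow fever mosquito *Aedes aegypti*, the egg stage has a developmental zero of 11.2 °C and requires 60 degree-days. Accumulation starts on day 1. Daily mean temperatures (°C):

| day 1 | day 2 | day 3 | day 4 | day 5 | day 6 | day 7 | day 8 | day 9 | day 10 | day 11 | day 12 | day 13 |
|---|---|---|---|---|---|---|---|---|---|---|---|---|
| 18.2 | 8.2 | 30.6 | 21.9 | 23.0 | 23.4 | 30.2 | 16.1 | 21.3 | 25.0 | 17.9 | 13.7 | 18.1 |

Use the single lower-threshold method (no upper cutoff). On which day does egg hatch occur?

day 6

Daily DD above 11.2 °C: 7.0, 0.0, 19.4, 10.7, 11.8, 12.2, 19.0, 4.9, 10.1, 13.8, 6.7, 2.5, 6.9.
Cumulative: 7.0, 7.0, 26.4, 37.1, 48.9, 61.1, 80.1, 85.0, 95.1, 108.9, 115.6, 118.1, 125.0.
The total first reaches 60 DD on day 6.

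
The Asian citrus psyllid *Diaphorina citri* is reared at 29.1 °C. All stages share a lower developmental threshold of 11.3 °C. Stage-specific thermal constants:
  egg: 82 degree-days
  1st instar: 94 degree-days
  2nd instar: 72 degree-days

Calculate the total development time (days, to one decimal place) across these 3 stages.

Daily accumulation at 29.1 °C = 29.1 − 11.3 = 17.8 DD/day.
Total K = 82 + 94 + 72 = 248 DD.
Total duration = 248 / 17.8 = 13.933 ≈ 13.9 days.

13.9 days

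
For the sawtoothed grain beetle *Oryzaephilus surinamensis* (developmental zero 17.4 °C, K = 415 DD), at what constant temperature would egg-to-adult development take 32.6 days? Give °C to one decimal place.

Required daily accumulation = 415 / 32.6 = 12.730 DD/day.
T = T_base + 12.730 = 17.4 + 12.730 = 30.130 ≈ 30.1 °C.

30.1 °C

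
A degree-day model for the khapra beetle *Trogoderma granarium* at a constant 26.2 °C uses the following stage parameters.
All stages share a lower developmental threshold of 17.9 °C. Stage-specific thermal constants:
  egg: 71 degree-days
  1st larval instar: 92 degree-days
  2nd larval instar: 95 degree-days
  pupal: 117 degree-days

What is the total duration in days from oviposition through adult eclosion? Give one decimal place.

Daily accumulation at 26.2 °C = 26.2 − 17.9 = 8.3 DD/day.
Total K = 71 + 92 + 95 + 117 = 375 DD.
Total duration = 375 / 8.3 = 45.181 ≈ 45.2 days.

45.2 days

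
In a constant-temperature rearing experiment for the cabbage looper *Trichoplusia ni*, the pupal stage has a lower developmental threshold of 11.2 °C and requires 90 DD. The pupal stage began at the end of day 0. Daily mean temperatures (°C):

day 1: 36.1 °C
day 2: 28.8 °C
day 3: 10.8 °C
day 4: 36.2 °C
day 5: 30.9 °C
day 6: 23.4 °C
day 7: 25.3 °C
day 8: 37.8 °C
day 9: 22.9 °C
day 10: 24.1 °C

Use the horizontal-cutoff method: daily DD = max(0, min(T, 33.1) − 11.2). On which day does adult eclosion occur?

Daily DD above 11.2 °C (capped at 21.9): 21.9, 17.6, 0.0, 21.9, 19.7, 12.2, 14.1, 21.9, 11.7, 12.9.
Cumulative: 21.9, 39.5, 39.5, 61.4, 81.1, 93.3, 107.4, 129.3, 141.0, 153.9.
The total first reaches 90 DD on day 6.

day 6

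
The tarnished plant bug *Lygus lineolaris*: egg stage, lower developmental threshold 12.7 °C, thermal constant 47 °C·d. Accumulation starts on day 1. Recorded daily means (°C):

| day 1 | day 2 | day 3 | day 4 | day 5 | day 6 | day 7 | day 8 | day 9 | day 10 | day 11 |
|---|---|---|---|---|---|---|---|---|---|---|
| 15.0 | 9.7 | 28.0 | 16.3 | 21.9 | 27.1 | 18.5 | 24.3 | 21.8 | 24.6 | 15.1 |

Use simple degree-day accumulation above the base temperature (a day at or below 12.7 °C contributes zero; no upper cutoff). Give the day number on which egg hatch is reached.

day 7

Daily DD above 12.7 °C: 2.3, 0.0, 15.3, 3.6, 9.2, 14.4, 5.8, 11.6, 9.1, 11.9, 2.4.
Cumulative: 2.3, 2.3, 17.6, 21.2, 30.4, 44.8, 50.6, 62.2, 71.3, 83.2, 85.6.
The total first reaches 47 DD on day 7.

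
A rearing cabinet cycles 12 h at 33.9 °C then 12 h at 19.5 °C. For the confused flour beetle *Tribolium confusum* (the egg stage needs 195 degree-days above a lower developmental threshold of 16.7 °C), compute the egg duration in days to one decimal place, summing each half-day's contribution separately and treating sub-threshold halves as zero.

Day half: max(0, 33.9 − 16.7) × 0.5 = 17.2 × 0.5 = 8.60 DD.
Night half: max(0, 19.5 − 16.7) × 0.5 = 2.8 × 0.5 = 1.40 DD.
Per 24 h: 10.00 DD/day.
Duration = 195 / 10.00 = 19.500 ≈ 19.5 days.

19.5 days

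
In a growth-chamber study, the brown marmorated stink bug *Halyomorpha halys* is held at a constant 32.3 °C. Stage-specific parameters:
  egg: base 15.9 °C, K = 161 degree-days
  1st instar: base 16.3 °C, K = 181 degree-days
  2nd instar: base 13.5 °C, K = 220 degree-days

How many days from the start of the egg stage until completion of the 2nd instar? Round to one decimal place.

32.8 days

egg: 161 / (32.3 − 15.9) = 161 / 16.4 = 9.817 d.
1st instar: 181 / (32.3 − 16.3) = 181 / 16.0 = 11.313 d.
2nd instar: 220 / (32.3 − 13.5) = 220 / 18.8 = 11.702 d.
Sum = 32.832 ≈ 32.8 days.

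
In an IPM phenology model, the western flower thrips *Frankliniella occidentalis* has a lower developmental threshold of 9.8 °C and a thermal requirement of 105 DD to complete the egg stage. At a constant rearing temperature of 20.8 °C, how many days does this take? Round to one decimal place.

9.5 days

Daily accumulation = 20.8 − 9.8 = 11.0 DD/day.
Duration = 105 / 11.0 = 9.545 ≈ 9.5 days.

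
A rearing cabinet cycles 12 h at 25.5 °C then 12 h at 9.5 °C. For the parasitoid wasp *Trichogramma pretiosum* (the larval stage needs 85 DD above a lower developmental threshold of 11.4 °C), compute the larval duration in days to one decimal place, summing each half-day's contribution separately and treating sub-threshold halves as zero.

Day half: max(0, 25.5 − 11.4) × 0.5 = 14.1 × 0.5 = 7.05 DD.
Night half: max(0, 9.5 − 11.4) × 0.5 = 0.0 × 0.5 = 0.00 DD.
Per 24 h: 7.05 DD/day.
Duration = 85 / 7.05 = 12.057 ≈ 12.1 days.

12.1 days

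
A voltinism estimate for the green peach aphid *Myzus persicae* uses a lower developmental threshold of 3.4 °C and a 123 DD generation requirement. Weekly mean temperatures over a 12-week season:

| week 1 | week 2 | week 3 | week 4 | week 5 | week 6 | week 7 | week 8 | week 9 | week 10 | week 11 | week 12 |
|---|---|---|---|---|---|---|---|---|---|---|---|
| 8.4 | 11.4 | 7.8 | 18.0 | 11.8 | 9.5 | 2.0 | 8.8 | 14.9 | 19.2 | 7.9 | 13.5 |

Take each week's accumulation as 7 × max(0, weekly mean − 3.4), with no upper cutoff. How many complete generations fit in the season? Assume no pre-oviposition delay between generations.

5 generations

Weekly DD (7 × max(0, T̄ − 3.4)): 35.0, 56.0, 30.8, 102.2, 58.8, 42.7, 0.0, 37.8, 80.5, 110.6, 31.5, 70.7.
Season total = 656.6 DD.
Complete generations = ⌊656.6 / 123⌋ = 5.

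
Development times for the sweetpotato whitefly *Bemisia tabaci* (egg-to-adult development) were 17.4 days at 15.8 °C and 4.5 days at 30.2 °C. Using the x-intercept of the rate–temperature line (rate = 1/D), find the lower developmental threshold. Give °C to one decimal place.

Linear rate model ⇒ the product D·(T − T_b) is constant across temperatures.
17.4·(15.8 − T_b) = 4.5·(30.2 − T_b)
T_b = (17.4·15.8 − 4.5·30.2) / (17.4 − 4.5) = 139.02 / 12.9 = 10.777 °C ≈ 10.8 °C.

10.8 °C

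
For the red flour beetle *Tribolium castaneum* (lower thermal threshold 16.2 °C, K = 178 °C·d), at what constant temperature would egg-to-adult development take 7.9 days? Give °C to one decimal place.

Required daily accumulation = 178 / 7.9 = 22.532 DD/day.
T = T_base + 22.532 = 16.2 + 22.532 = 38.732 ≈ 38.7 °C.

38.7 °C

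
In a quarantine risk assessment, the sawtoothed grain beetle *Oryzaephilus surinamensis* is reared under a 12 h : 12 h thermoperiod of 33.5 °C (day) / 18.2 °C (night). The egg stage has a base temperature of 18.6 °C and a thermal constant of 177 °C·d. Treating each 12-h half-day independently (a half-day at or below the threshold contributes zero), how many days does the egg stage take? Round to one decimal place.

23.8 days

Day half: max(0, 33.5 − 18.6) × 0.5 = 14.9 × 0.5 = 7.45 DD.
Night half: max(0, 18.2 − 18.6) × 0.5 = 0.0 × 0.5 = 0.00 DD.
Per 24 h: 7.45 DD/day.
Duration = 177 / 7.45 = 23.758 ≈ 23.8 days.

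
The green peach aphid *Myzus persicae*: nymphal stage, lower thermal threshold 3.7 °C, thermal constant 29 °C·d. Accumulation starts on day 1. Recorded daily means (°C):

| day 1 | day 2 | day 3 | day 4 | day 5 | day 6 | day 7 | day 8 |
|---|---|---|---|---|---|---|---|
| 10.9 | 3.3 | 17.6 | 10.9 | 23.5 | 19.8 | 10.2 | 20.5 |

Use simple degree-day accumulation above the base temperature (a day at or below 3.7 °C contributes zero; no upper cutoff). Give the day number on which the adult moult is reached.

day 5

Daily DD above 3.7 °C: 7.2, 0.0, 13.9, 7.2, 19.8, 16.1, 6.5, 16.8.
Cumulative: 7.2, 7.2, 21.1, 28.3, 48.1, 64.2, 70.7, 87.5.
The total first reaches 29 DD on day 5.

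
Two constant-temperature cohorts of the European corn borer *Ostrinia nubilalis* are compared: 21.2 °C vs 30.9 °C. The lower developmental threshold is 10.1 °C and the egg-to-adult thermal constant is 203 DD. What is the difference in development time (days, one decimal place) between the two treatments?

At 21.2 °C: 203 / (21.2 − 10.1) = 203 / 11.1 = 18.288 d.
At 30.9 °C: 203 / (30.9 − 10.1) = 203 / 20.8 = 9.760 d.
Difference = |18.288 − 9.760| = 8.529 ≈ 8.5 days.

8.5 days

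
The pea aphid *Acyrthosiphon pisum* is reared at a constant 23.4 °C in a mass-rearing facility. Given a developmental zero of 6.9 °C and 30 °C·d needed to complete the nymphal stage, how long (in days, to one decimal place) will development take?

Daily accumulation = 23.4 − 6.9 = 16.5 DD/day.
Duration = 30 / 16.5 = 1.818 ≈ 1.8 days.

1.8 days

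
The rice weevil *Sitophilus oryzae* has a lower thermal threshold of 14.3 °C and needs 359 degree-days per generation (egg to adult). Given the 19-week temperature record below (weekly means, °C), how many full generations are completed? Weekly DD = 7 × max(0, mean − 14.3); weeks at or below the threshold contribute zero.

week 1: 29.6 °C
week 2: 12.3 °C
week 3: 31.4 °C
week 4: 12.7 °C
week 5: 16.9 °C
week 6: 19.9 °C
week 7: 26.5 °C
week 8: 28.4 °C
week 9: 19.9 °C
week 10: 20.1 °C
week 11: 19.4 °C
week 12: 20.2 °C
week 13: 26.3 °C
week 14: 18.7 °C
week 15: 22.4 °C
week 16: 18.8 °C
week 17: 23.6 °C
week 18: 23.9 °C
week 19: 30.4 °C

2 generations

Weekly DD (7 × max(0, T̄ − 14.3)): 107.1, 0.0, 119.7, 0.0, 18.2, 39.2, 85.4, 98.7, 39.2, 40.6, 35.7, 41.3, 84.0, 30.8, 56.7, 31.5, 65.1, 67.2, 112.7.
Season total = 1073.1 DD.
Complete generations = ⌊1073.1 / 359⌋ = 2.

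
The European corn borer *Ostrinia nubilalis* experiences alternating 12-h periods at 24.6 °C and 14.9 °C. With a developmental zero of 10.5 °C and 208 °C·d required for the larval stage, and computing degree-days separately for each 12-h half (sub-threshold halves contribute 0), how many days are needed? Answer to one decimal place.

22.5 days

Day half: max(0, 24.6 − 10.5) × 0.5 = 14.1 × 0.5 = 7.05 DD.
Night half: max(0, 14.9 − 10.5) × 0.5 = 4.4 × 0.5 = 2.20 DD.
Per 24 h: 9.25 DD/day.
Duration = 208 / 9.25 = 22.486 ≈ 22.5 days.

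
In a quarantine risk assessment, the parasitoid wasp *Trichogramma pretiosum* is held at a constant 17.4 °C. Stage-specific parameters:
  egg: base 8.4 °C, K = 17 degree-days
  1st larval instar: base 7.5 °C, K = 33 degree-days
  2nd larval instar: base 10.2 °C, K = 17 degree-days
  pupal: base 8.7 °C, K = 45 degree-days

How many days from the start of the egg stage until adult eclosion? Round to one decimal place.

egg: 17 / (17.4 − 8.4) = 17 / 9.0 = 1.889 d.
1st larval instar: 33 / (17.4 − 7.5) = 33 / 9.9 = 3.333 d.
2nd larval instar: 17 / (17.4 − 10.2) = 17 / 7.2 = 2.361 d.
pupal: 45 / (17.4 − 8.7) = 45 / 8.7 = 5.172 d.
Sum = 12.756 ≈ 12.8 days.

12.8 days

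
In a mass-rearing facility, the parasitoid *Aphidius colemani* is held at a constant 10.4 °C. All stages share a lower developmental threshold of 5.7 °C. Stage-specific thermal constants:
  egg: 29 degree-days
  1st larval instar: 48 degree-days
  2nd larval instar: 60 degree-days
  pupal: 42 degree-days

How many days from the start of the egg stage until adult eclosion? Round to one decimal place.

Daily accumulation at 10.4 °C = 10.4 − 5.7 = 4.7 DD/day.
Total K = 29 + 48 + 60 + 42 = 179 DD.
Total duration = 179 / 4.7 = 38.085 ≈ 38.1 days.

38.1 days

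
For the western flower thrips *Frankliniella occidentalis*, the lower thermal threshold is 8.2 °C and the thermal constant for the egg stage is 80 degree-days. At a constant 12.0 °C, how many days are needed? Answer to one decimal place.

21.1 days

Daily accumulation = 12.0 − 8.2 = 3.8 DD/day.
Duration = 80 / 3.8 = 21.053 ≈ 21.1 days.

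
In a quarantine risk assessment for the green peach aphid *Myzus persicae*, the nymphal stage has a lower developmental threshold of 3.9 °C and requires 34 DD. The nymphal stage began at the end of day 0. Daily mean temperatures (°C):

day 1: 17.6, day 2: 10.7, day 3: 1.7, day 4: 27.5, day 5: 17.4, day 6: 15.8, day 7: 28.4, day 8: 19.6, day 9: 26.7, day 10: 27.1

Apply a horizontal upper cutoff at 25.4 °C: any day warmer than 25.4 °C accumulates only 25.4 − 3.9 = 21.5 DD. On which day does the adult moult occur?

day 4

Daily DD above 3.9 °C (capped at 21.5): 13.7, 6.8, 0.0, 21.5, 13.5, 11.9, 21.5, 15.7, 21.5, 21.5.
Cumulative: 13.7, 20.5, 20.5, 42.0, 55.5, 67.4, 88.9, 104.6, 126.1, 147.6.
The total first reaches 34 DD on day 4.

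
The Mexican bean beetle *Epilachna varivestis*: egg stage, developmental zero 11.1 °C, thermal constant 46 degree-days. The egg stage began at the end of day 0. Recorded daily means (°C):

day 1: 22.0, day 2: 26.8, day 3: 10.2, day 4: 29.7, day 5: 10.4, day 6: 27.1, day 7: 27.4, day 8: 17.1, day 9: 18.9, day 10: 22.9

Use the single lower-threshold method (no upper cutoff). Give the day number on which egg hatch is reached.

Daily DD above 11.1 °C: 10.9, 15.7, 0.0, 18.6, 0.0, 16.0, 16.3, 6.0, 7.8, 11.8.
Cumulative: 10.9, 26.6, 26.6, 45.2, 45.2, 61.2, 77.5, 83.5, 91.3, 103.1.
The total first reaches 46 DD on day 6.

day 6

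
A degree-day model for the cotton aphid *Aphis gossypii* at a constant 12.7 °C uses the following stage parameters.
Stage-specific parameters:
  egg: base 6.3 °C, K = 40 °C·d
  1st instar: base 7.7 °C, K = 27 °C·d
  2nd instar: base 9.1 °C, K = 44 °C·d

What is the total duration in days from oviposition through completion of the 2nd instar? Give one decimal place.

egg: 40 / (12.7 − 6.3) = 40 / 6.4 = 6.250 d.
1st instar: 27 / (12.7 − 7.7) = 27 / 5.0 = 5.400 d.
2nd instar: 44 / (12.7 − 9.1) = 44 / 3.6 = 12.222 d.
Sum = 23.872 ≈ 23.9 days.

23.9 days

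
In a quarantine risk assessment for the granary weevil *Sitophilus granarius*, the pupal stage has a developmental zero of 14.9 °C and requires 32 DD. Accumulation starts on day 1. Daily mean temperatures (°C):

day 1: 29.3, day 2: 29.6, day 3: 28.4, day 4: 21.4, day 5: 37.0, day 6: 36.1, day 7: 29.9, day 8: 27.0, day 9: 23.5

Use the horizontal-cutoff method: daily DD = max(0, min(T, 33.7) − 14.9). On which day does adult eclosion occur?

Daily DD above 14.9 °C (capped at 18.8): 14.4, 14.7, 13.5, 6.5, 18.8, 18.8, 15.0, 12.1, 8.6.
Cumulative: 14.4, 29.1, 42.6, 49.1, 67.9, 86.7, 101.7, 113.8, 122.4.
The total first reaches 32 DD on day 3.

day 3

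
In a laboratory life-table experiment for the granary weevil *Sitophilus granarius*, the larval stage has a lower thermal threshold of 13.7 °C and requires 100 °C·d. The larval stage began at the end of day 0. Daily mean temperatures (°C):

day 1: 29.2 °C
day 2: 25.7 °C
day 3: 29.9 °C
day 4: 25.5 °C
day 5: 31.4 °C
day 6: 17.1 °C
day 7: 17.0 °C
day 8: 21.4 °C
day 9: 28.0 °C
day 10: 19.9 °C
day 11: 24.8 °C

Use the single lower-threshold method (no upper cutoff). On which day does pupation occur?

day 9

Daily DD above 13.7 °C: 15.5, 12.0, 16.2, 11.8, 17.7, 3.4, 3.3, 7.7, 14.3, 6.2, 11.1.
Cumulative: 15.5, 27.5, 43.7, 55.5, 73.2, 76.6, 79.9, 87.6, 101.9, 108.1, 119.2.
The total first reaches 100 DD on day 9.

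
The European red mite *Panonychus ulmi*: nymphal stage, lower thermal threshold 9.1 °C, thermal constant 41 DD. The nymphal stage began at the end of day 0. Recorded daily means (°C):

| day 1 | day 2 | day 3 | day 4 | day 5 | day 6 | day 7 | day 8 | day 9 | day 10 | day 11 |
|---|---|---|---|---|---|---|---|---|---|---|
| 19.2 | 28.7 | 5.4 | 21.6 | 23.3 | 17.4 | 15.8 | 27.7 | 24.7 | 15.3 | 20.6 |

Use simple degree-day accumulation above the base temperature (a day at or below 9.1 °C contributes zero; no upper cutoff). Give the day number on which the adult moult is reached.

Daily DD above 9.1 °C: 10.1, 19.6, 0.0, 12.5, 14.2, 8.3, 6.7, 18.6, 15.6, 6.2, 11.5.
Cumulative: 10.1, 29.7, 29.7, 42.2, 56.4, 64.7, 71.4, 90.0, 105.6, 111.8, 123.3.
The total first reaches 41 DD on day 4.

day 4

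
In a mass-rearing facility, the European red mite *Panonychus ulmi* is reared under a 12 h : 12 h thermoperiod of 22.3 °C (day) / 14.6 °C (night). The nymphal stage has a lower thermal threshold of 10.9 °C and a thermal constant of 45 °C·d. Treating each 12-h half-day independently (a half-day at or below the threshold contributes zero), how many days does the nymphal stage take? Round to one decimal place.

Day half: max(0, 22.3 − 10.9) × 0.5 = 11.4 × 0.5 = 5.70 DD.
Night half: max(0, 14.6 − 10.9) × 0.5 = 3.7 × 0.5 = 1.85 DD.
Per 24 h: 7.55 DD/day.
Duration = 45 / 7.55 = 5.960 ≈ 6.0 days.

6.0 days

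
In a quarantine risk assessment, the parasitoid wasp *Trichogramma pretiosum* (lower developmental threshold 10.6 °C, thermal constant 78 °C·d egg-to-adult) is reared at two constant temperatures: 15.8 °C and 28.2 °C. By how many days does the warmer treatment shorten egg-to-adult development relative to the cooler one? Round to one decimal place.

10.6 days

At 15.8 °C: 78 / (15.8 − 10.6) = 78 / 5.2 = 15.000 d.
At 28.2 °C: 78 / (28.2 − 10.6) = 78 / 17.6 = 4.432 d.
Difference = |15.000 − 4.432| = 10.568 ≈ 10.6 days.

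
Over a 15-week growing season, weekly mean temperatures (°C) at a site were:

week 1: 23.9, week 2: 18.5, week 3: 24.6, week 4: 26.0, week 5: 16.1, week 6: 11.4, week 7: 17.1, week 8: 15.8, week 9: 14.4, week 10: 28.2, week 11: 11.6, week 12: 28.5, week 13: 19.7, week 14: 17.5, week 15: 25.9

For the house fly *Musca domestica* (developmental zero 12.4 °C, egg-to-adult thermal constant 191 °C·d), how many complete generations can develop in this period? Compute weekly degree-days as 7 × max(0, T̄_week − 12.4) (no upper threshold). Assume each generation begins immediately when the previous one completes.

4 generations

Weekly DD (7 × max(0, T̄ − 12.4)): 80.5, 42.7, 85.4, 95.2, 25.9, 0.0, 32.9, 23.8, 14.0, 110.6, 0.0, 112.7, 51.1, 35.7, 94.5.
Season total = 805.0 DD.
Complete generations = ⌊805.0 / 191⌋ = 4.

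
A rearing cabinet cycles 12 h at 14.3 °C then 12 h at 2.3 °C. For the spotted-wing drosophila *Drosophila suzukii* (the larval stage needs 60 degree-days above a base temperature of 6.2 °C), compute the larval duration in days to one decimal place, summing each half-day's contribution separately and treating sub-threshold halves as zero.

Day half: max(0, 14.3 − 6.2) × 0.5 = 8.1 × 0.5 = 4.05 DD.
Night half: max(0, 2.3 − 6.2) × 0.5 = 0.0 × 0.5 = 0.00 DD.
Per 24 h: 4.05 DD/day.
Duration = 60 / 4.05 = 14.815 ≈ 14.8 days.

14.8 days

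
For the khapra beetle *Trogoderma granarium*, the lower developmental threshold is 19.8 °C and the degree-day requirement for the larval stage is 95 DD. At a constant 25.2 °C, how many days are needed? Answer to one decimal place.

Daily accumulation = 25.2 − 19.8 = 5.4 DD/day.
Duration = 95 / 5.4 = 17.593 ≈ 17.6 days.

17.6 days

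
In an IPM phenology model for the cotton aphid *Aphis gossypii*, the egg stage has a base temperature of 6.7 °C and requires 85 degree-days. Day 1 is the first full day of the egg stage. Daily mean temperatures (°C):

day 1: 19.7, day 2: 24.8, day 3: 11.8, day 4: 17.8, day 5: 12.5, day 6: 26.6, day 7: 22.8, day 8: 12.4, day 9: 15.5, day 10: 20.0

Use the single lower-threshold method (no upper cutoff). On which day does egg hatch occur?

Daily DD above 6.7 °C: 13.0, 18.1, 5.1, 11.1, 5.8, 19.9, 16.1, 5.7, 8.8, 13.3.
Cumulative: 13.0, 31.1, 36.2, 47.3, 53.1, 73.0, 89.1, 94.8, 103.6, 116.9.
The total first reaches 85 DD on day 7.

day 7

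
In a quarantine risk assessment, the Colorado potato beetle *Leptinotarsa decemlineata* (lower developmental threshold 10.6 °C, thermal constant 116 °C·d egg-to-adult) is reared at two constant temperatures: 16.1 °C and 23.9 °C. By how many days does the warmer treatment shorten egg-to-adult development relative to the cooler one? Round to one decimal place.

12.4 days

At 16.1 °C: 116 / (16.1 − 10.6) = 116 / 5.5 = 21.091 d.
At 23.9 °C: 116 / (23.9 − 10.6) = 116 / 13.3 = 8.722 d.
Difference = |21.091 − 8.722| = 12.369 ≈ 12.4 days.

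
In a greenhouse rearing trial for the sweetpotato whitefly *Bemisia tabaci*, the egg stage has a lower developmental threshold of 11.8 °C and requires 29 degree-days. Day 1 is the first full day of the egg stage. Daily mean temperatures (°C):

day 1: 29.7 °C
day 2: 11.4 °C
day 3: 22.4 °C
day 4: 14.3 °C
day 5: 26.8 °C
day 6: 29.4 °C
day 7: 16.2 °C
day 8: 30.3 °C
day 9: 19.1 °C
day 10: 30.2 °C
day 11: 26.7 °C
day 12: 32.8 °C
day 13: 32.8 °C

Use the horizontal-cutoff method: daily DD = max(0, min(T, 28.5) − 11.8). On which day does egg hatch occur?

Daily DD above 11.8 °C (capped at 16.7): 16.7, 0.0, 10.6, 2.5, 15.0, 16.7, 4.4, 16.7, 7.3, 16.7, 14.9, 16.7, 16.7.
Cumulative: 16.7, 16.7, 27.3, 29.8, 44.8, 61.5, 65.9, 82.6, 89.9, 106.6, 121.5, 138.2, 154.9.
The total first reaches 29 DD on day 4.

day 4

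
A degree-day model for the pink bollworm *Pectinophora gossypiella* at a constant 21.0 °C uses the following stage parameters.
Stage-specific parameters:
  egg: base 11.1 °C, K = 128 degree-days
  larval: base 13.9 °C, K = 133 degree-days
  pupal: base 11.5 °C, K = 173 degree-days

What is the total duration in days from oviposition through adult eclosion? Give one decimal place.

egg: 128 / (21.0 − 11.1) = 128 / 9.9 = 12.929 d.
larval: 133 / (21.0 − 13.9) = 133 / 7.1 = 18.732 d.
pupal: 173 / (21.0 − 11.5) = 173 / 9.5 = 18.211 d.
Sum = 49.872 ≈ 49.9 days.

49.9 days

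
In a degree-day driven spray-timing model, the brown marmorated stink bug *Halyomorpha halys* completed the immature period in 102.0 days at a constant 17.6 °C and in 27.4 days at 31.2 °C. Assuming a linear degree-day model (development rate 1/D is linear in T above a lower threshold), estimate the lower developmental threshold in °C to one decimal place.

Equal thermal constants: D₁(T₁ − T_b) = D₂(T₂ − T_b).
102.0·(17.6 − T_b) = 27.4·(31.2 − T_b)
T_b = (102.0·17.6 − 27.4·31.2) / (102.0 − 27.4) = 940.32 / 74.6 = 12.605 °C ≈ 12.6 °C.

12.6 °C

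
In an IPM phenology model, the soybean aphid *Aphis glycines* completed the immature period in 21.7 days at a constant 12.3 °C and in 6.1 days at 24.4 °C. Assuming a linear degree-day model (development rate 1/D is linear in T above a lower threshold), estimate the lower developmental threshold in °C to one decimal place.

Equal thermal constants: D₁(T₁ − T_b) = D₂(T₂ − T_b).
21.7·(12.3 − T_b) = 6.1·(24.4 − T_b)
T_b = (21.7·12.3 − 6.1·24.4) / (21.7 − 6.1) = 118.07 / 15.6 = 7.569 °C ≈ 7.6 °C.

7.6 °C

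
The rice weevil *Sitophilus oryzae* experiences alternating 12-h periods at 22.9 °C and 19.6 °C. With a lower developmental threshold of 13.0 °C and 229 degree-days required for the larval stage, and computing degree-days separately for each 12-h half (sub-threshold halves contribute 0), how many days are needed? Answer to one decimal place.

Day half: max(0, 22.9 − 13.0) × 0.5 = 9.9 × 0.5 = 4.95 DD.
Night half: max(0, 19.6 − 13.0) × 0.5 = 6.6 × 0.5 = 3.30 DD.
Per 24 h: 8.25 DD/day.
Duration = 229 / 8.25 = 27.758 ≈ 27.8 days.

27.8 days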